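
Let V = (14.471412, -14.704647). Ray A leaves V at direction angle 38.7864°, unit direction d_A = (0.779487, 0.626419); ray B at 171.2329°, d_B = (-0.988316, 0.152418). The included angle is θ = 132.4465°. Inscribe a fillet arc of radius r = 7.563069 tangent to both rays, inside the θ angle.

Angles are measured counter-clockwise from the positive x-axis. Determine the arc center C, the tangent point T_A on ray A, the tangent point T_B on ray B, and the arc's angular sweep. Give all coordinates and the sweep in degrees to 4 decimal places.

center=(12.3310,-6.7221) T_A=(17.0687,-12.6174) T_B=(11.1783,-14.1968) sweep=47.5535

bisector direction at 105.0096° = (-0.258982,0.965882)
center distance |VC| = r/sin(θ/2) = 7.563069/sin(66.2232°) = 8.264535
C = V + |VC|·bis = (12.3310,-6.7221)
T_A = V + ((C−V)·d_A)·d_A = V + 3.3320·d_A = (17.0687,-12.6174)
T_B = V + ((C−V)·d_B)·d_B = V + 3.3320·d_B = (11.1783,-14.1968)
sweep = 180° − θ = 47.5535°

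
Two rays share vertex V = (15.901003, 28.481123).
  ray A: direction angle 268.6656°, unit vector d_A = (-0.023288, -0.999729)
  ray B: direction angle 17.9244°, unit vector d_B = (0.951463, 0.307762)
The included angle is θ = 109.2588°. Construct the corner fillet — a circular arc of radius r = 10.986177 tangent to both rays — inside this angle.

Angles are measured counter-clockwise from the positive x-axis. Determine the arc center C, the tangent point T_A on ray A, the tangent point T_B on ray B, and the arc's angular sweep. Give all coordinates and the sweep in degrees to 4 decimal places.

bisector direction at 323.2950° = (0.801723,-0.597695)
center distance |VC| = r/sin(θ/2) = 10.986177/sin(54.6294°) = 13.472947
C = V + |VC|·bis = (26.7026,20.4284)
T_A = V + ((C−V)·d_A)·d_A = V + 7.7990·d_A = (15.7194,20.6842)
T_B = V + ((C−V)·d_B)·d_B = V + 7.7990·d_B = (23.3215,30.8814)
sweep = 180° − θ = 70.7412°

center=(26.7026,20.4284) T_A=(15.7194,20.6842) T_B=(23.3215,30.8814) sweep=70.7412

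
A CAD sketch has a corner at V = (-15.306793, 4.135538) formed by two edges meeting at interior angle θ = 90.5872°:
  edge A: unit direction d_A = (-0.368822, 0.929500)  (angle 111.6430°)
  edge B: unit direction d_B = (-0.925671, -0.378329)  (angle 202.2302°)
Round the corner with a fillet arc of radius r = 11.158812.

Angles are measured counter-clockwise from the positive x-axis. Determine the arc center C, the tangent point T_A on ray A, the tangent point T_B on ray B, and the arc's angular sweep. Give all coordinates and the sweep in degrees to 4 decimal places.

bisector direction at 156.9366° = (-0.920072,0.391749)
center distance |VC| = r/sin(θ/2) = 11.158812/sin(45.2936°) = 15.700695
C = V + |VC|·bis = (-29.7526,10.2863)
T_A = V + ((C−V)·d_A)·d_A = V + 11.0450·d_A = (-19.3804,14.4019)
T_B = V + ((C−V)·d_B)·d_B = V + 11.0450·d_B = (-25.5309,-0.0431)
sweep = 180° − θ = 89.4128°

center=(-29.7526,10.2863) T_A=(-19.3804,14.4019) T_B=(-25.5309,-0.0431) sweep=89.4128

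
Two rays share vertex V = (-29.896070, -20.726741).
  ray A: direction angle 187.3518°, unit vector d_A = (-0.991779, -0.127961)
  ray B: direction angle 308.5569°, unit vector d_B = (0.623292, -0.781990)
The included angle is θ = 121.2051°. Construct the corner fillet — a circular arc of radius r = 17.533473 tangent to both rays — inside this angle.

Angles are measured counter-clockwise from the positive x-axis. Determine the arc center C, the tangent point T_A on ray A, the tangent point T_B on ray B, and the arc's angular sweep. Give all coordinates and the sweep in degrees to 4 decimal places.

center=(-37.4498,-39.3801) T_A=(-39.6934,-21.9908) T_B=(-23.7388,-28.4517) sweep=58.7949

bisector direction at 247.9544° = (-0.375345,-0.926885)
center distance |VC| = r/sin(θ/2) = 17.533473/sin(60.6026°) = 20.124834
C = V + |VC|·bis = (-37.4498,-39.3801)
T_A = V + ((C−V)·d_A)·d_A = V + 9.8786·d_A = (-39.6934,-21.9908)
T_B = V + ((C−V)·d_B)·d_B = V + 9.8786·d_B = (-23.7388,-28.4517)
sweep = 180° − θ = 58.7949°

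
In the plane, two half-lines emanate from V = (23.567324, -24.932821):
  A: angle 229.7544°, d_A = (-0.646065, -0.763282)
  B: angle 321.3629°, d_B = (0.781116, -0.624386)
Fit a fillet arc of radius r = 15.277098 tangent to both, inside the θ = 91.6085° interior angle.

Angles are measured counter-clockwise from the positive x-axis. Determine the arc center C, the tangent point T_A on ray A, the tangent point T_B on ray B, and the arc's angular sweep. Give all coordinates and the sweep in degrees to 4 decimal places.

bisector direction at 275.5587° = (0.096865,-0.995298)
center distance |VC| = r/sin(θ/2) = 15.277098/sin(45.8043°) = 21.308091
C = V + |VC|·bis = (25.6313,-46.1407)
T_A = V + ((C−V)·d_A)·d_A = V + 14.8541·d_A = (13.9706,-36.2707)
T_B = V + ((C−V)·d_B)·d_B = V + 14.8541·d_B = (35.1701,-34.2075)
sweep = 180° − θ = 88.3915°

center=(25.6313,-46.1407) T_A=(13.9706,-36.2707) T_B=(35.1701,-34.2075) sweep=88.3915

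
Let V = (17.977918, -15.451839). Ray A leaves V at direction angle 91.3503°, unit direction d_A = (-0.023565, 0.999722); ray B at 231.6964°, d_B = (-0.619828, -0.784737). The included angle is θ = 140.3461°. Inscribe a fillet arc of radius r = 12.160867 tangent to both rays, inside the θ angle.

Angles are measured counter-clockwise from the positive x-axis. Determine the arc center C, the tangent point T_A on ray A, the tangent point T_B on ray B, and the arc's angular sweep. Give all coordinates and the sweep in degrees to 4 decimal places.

center=(5.7171,-11.3550) T_A=(17.8746,-11.0684) T_B=(15.2602,-18.8926) sweep=39.6539

bisector direction at 161.5234° = (-0.948453,0.316918)
center distance |VC| = r/sin(θ/2) = 12.160867/sin(70.1731°) = 12.927173
C = V + |VC|·bis = (5.7171,-11.3550)
T_A = V + ((C−V)·d_A)·d_A = V + 4.3846·d_A = (17.8746,-11.0684)
T_B = V + ((C−V)·d_B)·d_B = V + 4.3846·d_B = (15.2602,-18.8926)
sweep = 180° − θ = 39.6539°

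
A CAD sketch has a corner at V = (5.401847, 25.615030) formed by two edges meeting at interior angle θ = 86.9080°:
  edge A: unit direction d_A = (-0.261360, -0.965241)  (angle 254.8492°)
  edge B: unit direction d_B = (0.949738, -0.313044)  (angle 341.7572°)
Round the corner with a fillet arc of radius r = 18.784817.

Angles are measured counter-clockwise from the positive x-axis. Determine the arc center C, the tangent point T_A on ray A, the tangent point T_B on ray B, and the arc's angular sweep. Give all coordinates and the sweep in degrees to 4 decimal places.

bisector direction at 298.3032° = (0.474137,-0.880451)
center distance |VC| = r/sin(θ/2) = 18.784817/sin(43.4540°) = 27.312565
C = V + |VC|·bis = (18.3518,1.5677)
T_A = V + ((C−V)·d_A)·d_A = V + 19.8269·d_A = (0.2199,6.4773)
T_B = V + ((C−V)·d_B)·d_B = V + 19.8269·d_B = (24.2322,19.4083)
sweep = 180° − θ = 93.0920°

center=(18.3518,1.5677) T_A=(0.2199,6.4773) T_B=(24.2322,19.4083) sweep=93.0920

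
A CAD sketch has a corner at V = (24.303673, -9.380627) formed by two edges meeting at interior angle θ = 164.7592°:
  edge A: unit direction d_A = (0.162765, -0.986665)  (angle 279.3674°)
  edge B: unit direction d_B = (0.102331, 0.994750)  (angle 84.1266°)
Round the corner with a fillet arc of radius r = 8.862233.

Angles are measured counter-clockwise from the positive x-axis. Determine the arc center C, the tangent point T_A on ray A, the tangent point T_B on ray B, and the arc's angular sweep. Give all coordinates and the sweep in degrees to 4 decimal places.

bisector direction at 1.7470° = (0.999535,0.030486)
center distance |VC| = r/sin(θ/2) = 8.862233/sin(82.3796°) = 8.941198
C = V + |VC|·bis = (33.2407,-9.1080)
T_A = V + ((C−V)·d_A)·d_A = V + 1.1857·d_A = (24.4967,-10.5505)
T_B = V + ((C−V)·d_B)·d_B = V + 1.1857·d_B = (24.4250,-8.2012)
sweep = 180° − θ = 15.2408°

center=(33.2407,-9.1080) T_A=(24.4967,-10.5505) T_B=(24.4250,-8.2012) sweep=15.2408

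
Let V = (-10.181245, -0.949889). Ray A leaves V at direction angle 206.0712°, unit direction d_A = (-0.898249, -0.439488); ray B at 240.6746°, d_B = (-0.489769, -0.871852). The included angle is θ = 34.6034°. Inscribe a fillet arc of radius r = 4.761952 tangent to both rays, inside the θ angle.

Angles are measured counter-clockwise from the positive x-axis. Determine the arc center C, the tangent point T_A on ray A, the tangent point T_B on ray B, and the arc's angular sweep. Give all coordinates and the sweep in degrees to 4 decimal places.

center=(-21.8202,-11.9459) T_A=(-23.9130,-7.6685) T_B=(-17.6685,-14.2781) sweep=145.3966

bisector direction at 223.3729° = (-0.726900,-0.686744)
center distance |VC| = r/sin(θ/2) = 4.761952/sin(17.3017°) = 16.011771
C = V + |VC|·bis = (-21.8202,-11.9459)
T_A = V + ((C−V)·d_A)·d_A = V + 15.2873·d_A = (-23.9130,-7.6685)
T_B = V + ((C−V)·d_B)·d_B = V + 15.2873·d_B = (-17.6685,-14.2781)
sweep = 180° − θ = 145.3966°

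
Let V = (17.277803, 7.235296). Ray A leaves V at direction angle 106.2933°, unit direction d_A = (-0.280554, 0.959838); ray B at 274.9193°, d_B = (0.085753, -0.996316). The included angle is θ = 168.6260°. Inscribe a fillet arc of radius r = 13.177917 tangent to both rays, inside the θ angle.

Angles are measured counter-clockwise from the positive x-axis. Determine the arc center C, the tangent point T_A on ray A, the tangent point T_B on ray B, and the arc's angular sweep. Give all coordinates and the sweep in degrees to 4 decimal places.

center=(4.2610,4.7978) T_A=(16.9096,8.4949) T_B=(17.3903,5.9278) sweep=11.3740

bisector direction at 190.6063° = (-0.982915,-0.184059)
center distance |VC| = r/sin(θ/2) = 13.177917/sin(84.3130°) = 13.243098
C = V + |VC|·bis = (4.2610,4.7978)
T_A = V + ((C−V)·d_A)·d_A = V + 1.3123·d_A = (16.9096,8.4949)
T_B = V + ((C−V)·d_B)·d_B = V + 1.3123·d_B = (17.3903,5.9278)
sweep = 180° − θ = 11.3740°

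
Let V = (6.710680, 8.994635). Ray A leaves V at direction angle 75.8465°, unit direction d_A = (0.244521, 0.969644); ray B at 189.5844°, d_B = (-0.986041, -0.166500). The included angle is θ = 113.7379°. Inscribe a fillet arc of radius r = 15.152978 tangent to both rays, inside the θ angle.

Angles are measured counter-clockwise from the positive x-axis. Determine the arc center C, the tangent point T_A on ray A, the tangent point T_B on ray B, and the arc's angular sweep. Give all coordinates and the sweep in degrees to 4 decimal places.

bisector direction at 132.7155° = (-0.678358,0.734732)
center distance |VC| = r/sin(θ/2) = 15.152978/sin(56.8689°) = 18.094779
C = V + |VC|·bis = (-5.5641,22.2894)
T_A = V + ((C−V)·d_A)·d_A = V + 9.8898·d_A = (9.1289,18.5842)
T_B = V + ((C−V)·d_B)·d_B = V + 9.8898·d_B = (-3.0411,7.3480)
sweep = 180° − θ = 66.2621°

center=(-5.5641,22.2894) T_A=(9.1289,18.5842) T_B=(-3.0411,7.3480) sweep=66.2621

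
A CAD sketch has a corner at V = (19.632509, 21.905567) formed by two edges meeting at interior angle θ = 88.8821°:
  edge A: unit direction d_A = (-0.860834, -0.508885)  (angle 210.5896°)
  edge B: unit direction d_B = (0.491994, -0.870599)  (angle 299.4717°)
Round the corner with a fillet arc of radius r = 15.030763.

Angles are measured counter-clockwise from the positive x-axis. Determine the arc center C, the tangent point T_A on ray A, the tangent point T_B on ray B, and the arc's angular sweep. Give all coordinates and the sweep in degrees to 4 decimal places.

center=(14.0875,1.1669) T_A=(6.4386,14.1059) T_B=(27.1733,8.5620) sweep=91.1179

bisector direction at 255.0306° = (-0.258302,-0.966064)
center distance |VC| = r/sin(θ/2) = 15.030763/sin(44.4410°) = 21.467150
C = V + |VC|·bis = (14.0875,1.1669)
T_A = V + ((C−V)·d_A)·d_A = V + 15.3269·d_A = (6.4386,14.1059)
T_B = V + ((C−V)·d_B)·d_B = V + 15.3269·d_B = (27.1733,8.5620)
sweep = 180° − θ = 91.1179°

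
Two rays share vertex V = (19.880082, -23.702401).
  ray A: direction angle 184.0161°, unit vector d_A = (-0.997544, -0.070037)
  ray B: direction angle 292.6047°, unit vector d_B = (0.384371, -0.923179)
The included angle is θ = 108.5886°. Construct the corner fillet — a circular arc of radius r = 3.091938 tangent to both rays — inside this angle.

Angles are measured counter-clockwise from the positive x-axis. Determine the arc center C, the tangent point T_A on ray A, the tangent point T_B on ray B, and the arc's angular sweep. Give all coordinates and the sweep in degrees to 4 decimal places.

bisector direction at 238.3104° = (-0.525317,-0.850906)
center distance |VC| = r/sin(θ/2) = 3.091938/sin(54.2943°) = 3.807686
C = V + |VC|·bis = (17.8798,-26.9424)
T_A = V + ((C−V)·d_A)·d_A = V + 2.2222·d_A = (17.6633,-23.8580)
T_B = V + ((C−V)·d_B)·d_B = V + 2.2222·d_B = (20.7343,-25.7539)
sweep = 180° − θ = 71.4114°

center=(17.8798,-26.9424) T_A=(17.6633,-23.8580) T_B=(20.7343,-25.7539) sweep=71.4114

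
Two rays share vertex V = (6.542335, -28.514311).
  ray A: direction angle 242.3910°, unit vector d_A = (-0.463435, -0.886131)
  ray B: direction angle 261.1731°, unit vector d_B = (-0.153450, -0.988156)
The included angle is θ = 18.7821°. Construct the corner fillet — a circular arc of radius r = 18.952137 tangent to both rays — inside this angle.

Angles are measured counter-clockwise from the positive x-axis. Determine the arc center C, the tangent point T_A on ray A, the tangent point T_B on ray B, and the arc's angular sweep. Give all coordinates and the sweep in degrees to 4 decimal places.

center=(-29.7694,-138.8406) T_A=(-46.5635,-130.0575) T_B=(-11.0417,-141.7488) sweep=161.2179

bisector direction at 251.7820° = (-0.312633,-0.949874)
center distance |VC| = r/sin(θ/2) = 18.952137/sin(9.3910°) = 116.148324
C = V + |VC|·bis = (-29.7694,-138.8406)
T_A = V + ((C−V)·d_A)·d_A = V + 114.5917·d_A = (-46.5635,-130.0575)
T_B = V + ((C−V)·d_B)·d_B = V + 114.5917·d_B = (-11.0417,-141.7488)
sweep = 180° − θ = 161.2179°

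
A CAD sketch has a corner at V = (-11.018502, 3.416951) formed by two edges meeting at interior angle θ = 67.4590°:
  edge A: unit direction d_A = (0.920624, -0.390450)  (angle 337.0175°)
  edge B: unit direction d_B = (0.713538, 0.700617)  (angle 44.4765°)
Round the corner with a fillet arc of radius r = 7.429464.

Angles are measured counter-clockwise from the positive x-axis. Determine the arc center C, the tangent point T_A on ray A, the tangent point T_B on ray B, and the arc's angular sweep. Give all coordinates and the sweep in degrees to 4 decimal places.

center=(2.1267,5.9119) T_A=(-0.7742,-0.9278) T_B=(-3.0785,11.2131) sweep=112.5410

bisector direction at 10.7470° = (0.982460,0.186473)
center distance |VC| = r/sin(θ/2) = 7.429464/sin(33.7295°) = 13.379847
C = V + |VC|·bis = (2.1267,5.9119)
T_A = V + ((C−V)·d_A)·d_A = V + 11.1276·d_A = (-0.7742,-0.9278)
T_B = V + ((C−V)·d_B)·d_B = V + 11.1276·d_B = (-3.0785,11.2131)
sweep = 180° − θ = 112.5410°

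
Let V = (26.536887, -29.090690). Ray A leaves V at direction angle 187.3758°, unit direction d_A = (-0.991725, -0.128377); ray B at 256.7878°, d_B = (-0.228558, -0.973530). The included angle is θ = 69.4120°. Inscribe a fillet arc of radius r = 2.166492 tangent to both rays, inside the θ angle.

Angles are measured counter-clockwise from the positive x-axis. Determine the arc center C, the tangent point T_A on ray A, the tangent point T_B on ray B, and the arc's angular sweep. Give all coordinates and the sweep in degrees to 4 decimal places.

center=(23.7128,-31.6408) T_A=(23.4347,-29.4923) T_B=(25.8219,-32.1360) sweep=110.5880

bisector direction at 222.0818° = (-0.742189,-0.670191)
center distance |VC| = r/sin(θ/2) = 2.166492/sin(34.7060°) = 3.805098
C = V + |VC|·bis = (23.7128,-31.6408)
T_A = V + ((C−V)·d_A)·d_A = V + 3.1281·d_A = (23.4347,-29.4923)
T_B = V + ((C−V)·d_B)·d_B = V + 3.1281·d_B = (25.8219,-32.1360)
sweep = 180° − θ = 110.5880°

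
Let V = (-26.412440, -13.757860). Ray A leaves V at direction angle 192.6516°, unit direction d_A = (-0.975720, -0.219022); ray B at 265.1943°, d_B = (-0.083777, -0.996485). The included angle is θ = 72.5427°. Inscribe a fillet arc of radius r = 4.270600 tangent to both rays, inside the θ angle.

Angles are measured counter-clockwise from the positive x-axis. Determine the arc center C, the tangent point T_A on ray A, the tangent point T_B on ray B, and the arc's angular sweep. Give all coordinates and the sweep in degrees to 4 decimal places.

center=(-31.1556,-19.1994) T_A=(-32.0909,-15.0325) T_B=(-26.9000,-19.5572) sweep=107.4573

bisector direction at 228.9230° = (-0.657073,-0.753827)
center distance |VC| = r/sin(θ/2) = 4.270600/sin(36.2713°) = 7.218605
C = V + |VC|·bis = (-31.1556,-19.1994)
T_A = V + ((C−V)·d_A)·d_A = V + 5.8198·d_A = (-32.0909,-15.0325)
T_B = V + ((C−V)·d_B)·d_B = V + 5.8198·d_B = (-26.9000,-19.5572)
sweep = 180° − θ = 107.4573°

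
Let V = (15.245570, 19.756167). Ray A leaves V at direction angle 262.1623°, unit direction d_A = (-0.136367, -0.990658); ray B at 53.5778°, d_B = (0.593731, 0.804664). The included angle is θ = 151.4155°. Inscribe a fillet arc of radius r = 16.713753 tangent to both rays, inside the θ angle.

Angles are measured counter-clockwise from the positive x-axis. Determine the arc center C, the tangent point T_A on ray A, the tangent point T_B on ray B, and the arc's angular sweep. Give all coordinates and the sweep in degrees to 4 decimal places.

bisector direction at 337.8701° = (0.926332,-0.376709)
center distance |VC| = r/sin(θ/2) = 16.713753/sin(75.7078°) = 17.247581
C = V + |VC|·bis = (31.2226,13.2589)
T_A = V + ((C−V)·d_A)·d_A = V + 4.2579·d_A = (14.6649,15.5381)
T_B = V + ((C−V)·d_B)·d_B = V + 4.2579·d_B = (17.7736,23.1823)
sweep = 180° − θ = 28.5845°

center=(31.2226,13.2589) T_A=(14.6649,15.5381) T_B=(17.7736,23.1823) sweep=28.5845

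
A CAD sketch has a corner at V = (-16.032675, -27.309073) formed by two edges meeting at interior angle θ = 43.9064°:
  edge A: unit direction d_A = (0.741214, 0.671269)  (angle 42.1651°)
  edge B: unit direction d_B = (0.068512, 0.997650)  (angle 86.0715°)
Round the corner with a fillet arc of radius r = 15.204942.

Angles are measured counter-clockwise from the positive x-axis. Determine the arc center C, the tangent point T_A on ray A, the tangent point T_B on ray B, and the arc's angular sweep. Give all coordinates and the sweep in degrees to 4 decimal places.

bisector direction at 64.1183° = (0.436514,0.899697)
center distance |VC| = r/sin(θ/2) = 15.204942/sin(21.9532°) = 40.671332
C = V + |VC|·bis = (1.7209,9.2828)
T_A = V + ((C−V)·d_A)·d_A = V + 37.7222·d_A = (11.9276,-1.9873)
T_B = V + ((C−V)·d_B)·d_B = V + 37.7222·d_B = (-13.4483,10.3245)
sweep = 180° − θ = 136.0936°

center=(1.7209,9.2828) T_A=(11.9276,-1.9873) T_B=(-13.4483,10.3245) sweep=136.0936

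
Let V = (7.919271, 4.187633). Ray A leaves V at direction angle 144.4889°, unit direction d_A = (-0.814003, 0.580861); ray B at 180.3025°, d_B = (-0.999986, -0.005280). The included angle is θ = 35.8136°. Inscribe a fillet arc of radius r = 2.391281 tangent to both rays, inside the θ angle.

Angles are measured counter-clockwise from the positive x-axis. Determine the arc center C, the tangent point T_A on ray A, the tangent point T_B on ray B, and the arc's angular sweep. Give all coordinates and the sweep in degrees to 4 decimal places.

bisector direction at 162.3957° = (-0.953168,0.302441)
center distance |VC| = r/sin(θ/2) = 2.391281/sin(17.9068°) = 7.777294
C = V + |VC|·bis = (0.5062,6.5398)
T_A = V + ((C−V)·d_A)·d_A = V + 7.4005·d_A = (1.8952,8.4863)
T_B = V + ((C−V)·d_B)·d_B = V + 7.4005·d_B = (0.5188,4.1486)
sweep = 180° − θ = 144.1864°

center=(0.5062,6.5398) T_A=(1.8952,8.4863) T_B=(0.5188,4.1486) sweep=144.1864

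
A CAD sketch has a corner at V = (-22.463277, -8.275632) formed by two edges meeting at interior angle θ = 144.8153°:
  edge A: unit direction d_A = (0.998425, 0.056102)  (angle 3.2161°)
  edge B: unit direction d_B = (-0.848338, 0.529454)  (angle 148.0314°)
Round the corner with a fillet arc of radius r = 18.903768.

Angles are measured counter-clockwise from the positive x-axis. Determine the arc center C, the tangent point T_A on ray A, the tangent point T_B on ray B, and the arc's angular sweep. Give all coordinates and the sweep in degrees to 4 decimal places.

center=(-17.5394,10.9346) T_A=(-16.4789,-7.9394) T_B=(-27.5481,-5.1022) sweep=35.1847

bisector direction at 75.6238° = (0.248288,0.968686)
center distance |VC| = r/sin(θ/2) = 18.903768/sin(72.4077°) = 19.831255
C = V + |VC|·bis = (-17.5394,10.9346)
T_A = V + ((C−V)·d_A)·d_A = V + 5.9939·d_A = (-16.4789,-7.9394)
T_B = V + ((C−V)·d_B)·d_B = V + 5.9939·d_B = (-27.5481,-5.1022)
sweep = 180° − θ = 35.1847°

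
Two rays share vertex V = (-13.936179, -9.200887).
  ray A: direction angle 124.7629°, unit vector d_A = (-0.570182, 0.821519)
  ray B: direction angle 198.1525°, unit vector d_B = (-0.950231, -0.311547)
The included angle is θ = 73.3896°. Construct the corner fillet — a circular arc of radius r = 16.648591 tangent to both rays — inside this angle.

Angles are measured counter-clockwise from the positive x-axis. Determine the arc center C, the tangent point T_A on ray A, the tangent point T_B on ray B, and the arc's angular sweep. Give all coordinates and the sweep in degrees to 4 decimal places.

bisector direction at 161.4577° = (-0.948089,0.318005)
center distance |VC| = r/sin(θ/2) = 16.648591/sin(36.6948°) = 27.861308
C = V + |VC|·bis = (-40.3512,-0.3409)
T_A = V + ((C−V)·d_A)·d_A = V + 22.3400·d_A = (-26.6741,9.1519)
T_B = V + ((C−V)·d_B)·d_B = V + 22.3400·d_B = (-35.1644,-16.1609)
sweep = 180° − θ = 106.6104°

center=(-40.3512,-0.3409) T_A=(-26.6741,9.1519) T_B=(-35.1644,-16.1609) sweep=106.6104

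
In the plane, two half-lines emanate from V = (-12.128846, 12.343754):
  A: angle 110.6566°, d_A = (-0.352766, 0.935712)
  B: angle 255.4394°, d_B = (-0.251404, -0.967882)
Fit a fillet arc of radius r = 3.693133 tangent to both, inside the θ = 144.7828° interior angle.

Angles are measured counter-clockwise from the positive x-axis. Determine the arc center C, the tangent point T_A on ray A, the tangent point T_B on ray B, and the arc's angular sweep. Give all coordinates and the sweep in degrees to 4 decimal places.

center=(-15.9980,12.1377) T_A=(-12.5423,13.4405) T_B=(-12.4235,11.2093) sweep=35.2172

bisector direction at 183.0480° = (-0.998585,-0.053173)
center distance |VC| = r/sin(θ/2) = 3.693133/sin(72.3914°) = 3.874680
C = V + |VC|·bis = (-15.9980,12.1377)
T_A = V + ((C−V)·d_A)·d_A = V + 1.1721·d_A = (-12.5423,13.4405)
T_B = V + ((C−V)·d_B)·d_B = V + 1.1721·d_B = (-12.4235,11.2093)
sweep = 180° − θ = 35.2172°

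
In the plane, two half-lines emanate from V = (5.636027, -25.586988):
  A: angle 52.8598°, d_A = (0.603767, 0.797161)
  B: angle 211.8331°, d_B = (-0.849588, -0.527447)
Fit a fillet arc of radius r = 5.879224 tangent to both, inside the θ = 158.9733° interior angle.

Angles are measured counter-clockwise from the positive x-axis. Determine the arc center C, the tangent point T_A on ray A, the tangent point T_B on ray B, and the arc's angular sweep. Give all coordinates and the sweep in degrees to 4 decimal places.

bisector direction at 132.3465° = (-0.673612,0.739085)
center distance |VC| = r/sin(θ/2) = 5.879224/sin(79.4866°) = 5.979607
C = V + |VC|·bis = (1.6081,-21.1675)
T_A = V + ((C−V)·d_A)·d_A = V + 1.0911·d_A = (6.2948,-24.7172)
T_B = V + ((C−V)·d_B)·d_B = V + 1.0911·d_B = (4.7091,-26.1625)
sweep = 180° − θ = 21.0267°

center=(1.6081,-21.1675) T_A=(6.2948,-24.7172) T_B=(4.7091,-26.1625) sweep=21.0267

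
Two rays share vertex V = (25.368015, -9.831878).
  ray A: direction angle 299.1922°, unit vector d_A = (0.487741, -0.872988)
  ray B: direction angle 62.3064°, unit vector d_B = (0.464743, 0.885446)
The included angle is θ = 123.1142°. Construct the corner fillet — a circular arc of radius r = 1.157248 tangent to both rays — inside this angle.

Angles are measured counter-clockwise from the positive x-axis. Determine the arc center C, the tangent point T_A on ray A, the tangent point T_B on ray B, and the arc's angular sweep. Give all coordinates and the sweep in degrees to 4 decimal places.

bisector direction at 0.7493° = (0.999914,0.013077)
center distance |VC| = r/sin(θ/2) = 1.157248/sin(61.5571°) = 1.316113
C = V + |VC|·bis = (26.6840,-9.8147)
T_A = V + ((C−V)·d_A)·d_A = V + 0.6268·d_A = (25.6738,-10.3791)
T_B = V + ((C−V)·d_B)·d_B = V + 0.6268·d_B = (25.6593,-9.2768)
sweep = 180° − θ = 56.8858°

center=(26.6840,-9.8147) T_A=(25.6738,-10.3791) T_B=(25.6593,-9.2768) sweep=56.8858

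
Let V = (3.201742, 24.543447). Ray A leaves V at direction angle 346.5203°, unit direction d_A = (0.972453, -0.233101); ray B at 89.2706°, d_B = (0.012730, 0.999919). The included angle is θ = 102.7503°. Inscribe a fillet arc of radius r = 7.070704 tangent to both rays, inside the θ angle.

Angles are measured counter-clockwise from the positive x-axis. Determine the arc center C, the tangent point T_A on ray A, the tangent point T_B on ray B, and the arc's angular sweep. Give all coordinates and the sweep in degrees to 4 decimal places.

bisector direction at 37.8955° = (0.789133,0.614223)
center distance |VC| = r/sin(θ/2) = 7.070704/sin(51.3751°) = 9.050503
C = V + |VC|·bis = (10.3438,30.1025)
T_A = V + ((C−V)·d_A)·d_A = V + 5.6495·d_A = (8.6956,23.2265)
T_B = V + ((C−V)·d_B)·d_B = V + 5.6495·d_B = (3.2737,30.1925)
sweep = 180° − θ = 77.2497°

center=(10.3438,30.1025) T_A=(8.6956,23.2265) T_B=(3.2737,30.1925) sweep=77.2497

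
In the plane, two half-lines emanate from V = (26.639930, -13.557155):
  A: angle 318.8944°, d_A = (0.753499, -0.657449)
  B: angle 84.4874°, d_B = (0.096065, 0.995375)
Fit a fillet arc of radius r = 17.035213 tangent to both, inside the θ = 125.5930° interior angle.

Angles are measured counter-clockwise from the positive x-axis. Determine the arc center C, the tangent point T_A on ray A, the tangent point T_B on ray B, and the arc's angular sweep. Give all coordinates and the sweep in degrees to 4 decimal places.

bisector direction at 21.6909° = (0.929191,0.369599)
center distance |VC| = r/sin(θ/2) = 17.035213/sin(62.7965°) = 19.153850
C = V + |VC|·bis = (44.4375,-6.4779)
T_A = V + ((C−V)·d_A)·d_A = V + 8.7562·d_A = (33.2377,-19.3139)
T_B = V + ((C−V)·d_B)·d_B = V + 8.7562·d_B = (27.4811,-4.8414)
sweep = 180° − θ = 54.4070°

center=(44.4375,-6.4779) T_A=(33.2377,-19.3139) T_B=(27.4811,-4.8414) sweep=54.4070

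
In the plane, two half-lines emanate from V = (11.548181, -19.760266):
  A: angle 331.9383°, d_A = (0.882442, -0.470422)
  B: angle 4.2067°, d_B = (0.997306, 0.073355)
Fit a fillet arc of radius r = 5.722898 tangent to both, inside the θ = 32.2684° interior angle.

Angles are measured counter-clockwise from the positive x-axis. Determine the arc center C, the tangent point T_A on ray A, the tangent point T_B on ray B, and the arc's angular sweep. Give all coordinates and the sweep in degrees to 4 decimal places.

center=(31.6978,-24.0166) T_A=(29.0056,-29.0667) T_B=(31.2780,-18.3091) sweep=147.7316

bisector direction at 348.0725° = (0.978410,-0.206674)
center distance |VC| = r/sin(θ/2) = 5.722898/sin(16.1342°) = 20.594254
C = V + |VC|·bis = (31.6978,-24.0166)
T_A = V + ((C−V)·d_A)·d_A = V + 19.7831·d_A = (29.0056,-29.0667)
T_B = V + ((C−V)·d_B)·d_B = V + 19.7831·d_B = (31.2780,-18.3091)
sweep = 180° − θ = 147.7316°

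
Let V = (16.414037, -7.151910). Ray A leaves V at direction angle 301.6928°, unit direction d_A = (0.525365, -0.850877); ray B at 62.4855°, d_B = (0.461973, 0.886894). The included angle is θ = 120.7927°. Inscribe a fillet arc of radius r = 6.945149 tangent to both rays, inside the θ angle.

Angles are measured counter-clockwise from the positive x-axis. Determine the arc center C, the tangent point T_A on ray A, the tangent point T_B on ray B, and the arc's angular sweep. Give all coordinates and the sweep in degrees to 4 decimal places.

bisector direction at 2.0891° = (0.999335,0.036454)
center distance |VC| = r/sin(θ/2) = 6.945149/sin(60.3963°) = 7.987856
C = V + |VC|·bis = (24.3966,-6.8607)
T_A = V + ((C−V)·d_A)·d_A = V + 3.9460·d_A = (18.4871,-10.5095)
T_B = V + ((C−V)·d_B)·d_B = V + 3.9460·d_B = (18.2370,-3.6522)
sweep = 180° − θ = 59.2073°

center=(24.3966,-6.8607) T_A=(18.4871,-10.5095) T_B=(18.2370,-3.6522) sweep=59.2073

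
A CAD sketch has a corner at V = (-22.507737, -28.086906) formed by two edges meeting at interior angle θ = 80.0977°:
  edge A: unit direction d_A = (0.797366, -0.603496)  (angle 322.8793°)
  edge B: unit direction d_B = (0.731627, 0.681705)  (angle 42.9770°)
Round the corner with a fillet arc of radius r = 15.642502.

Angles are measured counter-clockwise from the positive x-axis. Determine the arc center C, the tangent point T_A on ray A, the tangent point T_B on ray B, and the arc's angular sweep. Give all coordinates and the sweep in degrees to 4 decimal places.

center=(1.7712,-26.8450) T_A=(-7.6689,-39.3178) T_B=(-8.8923,-15.4005) sweep=99.9023

bisector direction at 2.9281° = (0.998694,0.051084)
center distance |VC| = r/sin(θ/2) = 15.642502/sin(40.0489°) = 24.310720
C = V + |VC|·bis = (1.7712,-26.8450)
T_A = V + ((C−V)·d_A)·d_A = V + 18.6098·d_A = (-7.6689,-39.3178)
T_B = V + ((C−V)·d_B)·d_B = V + 18.6098·d_B = (-8.8923,-15.4005)
sweep = 180° − θ = 99.9023°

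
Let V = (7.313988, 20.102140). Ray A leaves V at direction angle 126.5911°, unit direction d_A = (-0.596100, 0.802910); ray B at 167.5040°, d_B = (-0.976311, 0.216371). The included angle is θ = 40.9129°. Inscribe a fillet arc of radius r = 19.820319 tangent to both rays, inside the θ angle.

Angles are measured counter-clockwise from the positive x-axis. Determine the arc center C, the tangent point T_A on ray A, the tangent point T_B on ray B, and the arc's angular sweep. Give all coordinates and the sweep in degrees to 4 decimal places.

bisector direction at 147.0476° = (-0.839122,0.543943)
center distance |VC| = r/sin(θ/2) = 19.820319/sin(20.4565°) = 56.711257
C = V + |VC|·bis = (-40.2737,50.9498)
T_A = V + ((C−V)·d_A)·d_A = V + 53.1349·d_A = (-24.3598,62.7647)
T_B = V + ((C−V)·d_B)·d_B = V + 53.1349·d_B = (-44.5622,31.5990)
sweep = 180° − θ = 139.0871°

center=(-40.2737,50.9498) T_A=(-24.3598,62.7647) T_B=(-44.5622,31.5990) sweep=139.0871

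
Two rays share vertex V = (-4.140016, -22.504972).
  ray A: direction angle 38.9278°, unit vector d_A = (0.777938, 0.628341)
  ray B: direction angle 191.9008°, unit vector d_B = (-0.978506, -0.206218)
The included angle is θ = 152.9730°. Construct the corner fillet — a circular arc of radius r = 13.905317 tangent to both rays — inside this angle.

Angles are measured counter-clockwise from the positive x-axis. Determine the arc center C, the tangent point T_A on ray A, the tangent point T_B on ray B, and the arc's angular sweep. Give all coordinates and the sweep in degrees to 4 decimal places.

bisector direction at 115.4143° = (-0.429161,0.903228)
center distance |VC| = r/sin(θ/2) = 13.905317/sin(76.4865°) = 14.301249
C = V + |VC|·bis = (-10.2775,-9.5877)
T_A = V + ((C−V)·d_A)·d_A = V + 3.3418·d_A = (-1.5403,-20.4052)
T_B = V + ((C−V)·d_B)·d_B = V + 3.3418·d_B = (-7.4100,-23.1941)
sweep = 180° − θ = 27.0270°

center=(-10.2775,-9.5877) T_A=(-1.5403,-20.4052) T_B=(-7.4100,-23.1941) sweep=27.0270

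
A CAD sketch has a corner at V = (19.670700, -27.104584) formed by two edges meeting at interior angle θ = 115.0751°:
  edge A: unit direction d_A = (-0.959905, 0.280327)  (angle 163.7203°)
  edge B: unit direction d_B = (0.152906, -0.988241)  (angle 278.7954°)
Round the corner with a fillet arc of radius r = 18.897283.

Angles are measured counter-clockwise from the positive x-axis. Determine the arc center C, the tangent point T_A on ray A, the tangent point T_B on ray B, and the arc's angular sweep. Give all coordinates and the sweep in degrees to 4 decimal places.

bisector direction at 221.2579° = (-0.751749,-0.659449)
center distance |VC| = r/sin(θ/2) = 18.897283/sin(57.5376°) = 22.396955
C = V + |VC|·bis = (2.8338,-41.8742)
T_A = V + ((C−V)·d_A)·d_A = V + 12.0215·d_A = (8.1312,-23.7346)
T_B = V + ((C−V)·d_B)·d_B = V + 12.0215·d_B = (21.5089,-38.9847)
sweep = 180° − θ = 64.9249°

center=(2.8338,-41.8742) T_A=(8.1312,-23.7346) T_B=(21.5089,-38.9847) sweep=64.9249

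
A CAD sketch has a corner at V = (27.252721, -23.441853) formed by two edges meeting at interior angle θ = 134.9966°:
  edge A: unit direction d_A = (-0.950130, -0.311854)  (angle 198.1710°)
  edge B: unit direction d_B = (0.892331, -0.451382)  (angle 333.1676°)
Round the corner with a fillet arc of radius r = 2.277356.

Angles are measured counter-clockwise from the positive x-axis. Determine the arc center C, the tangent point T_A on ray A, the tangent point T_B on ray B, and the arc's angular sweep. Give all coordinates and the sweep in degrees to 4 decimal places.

center=(27.0666,-25.8998) T_A=(26.3564,-23.7361) T_B=(28.0945,-23.8677) sweep=45.0034

bisector direction at 265.6693° = (-0.075513,-0.997145)
center distance |VC| = r/sin(θ/2) = 2.277356/sin(67.4983°) = 2.465023
C = V + |VC|·bis = (27.0666,-25.8998)
T_A = V + ((C−V)·d_A)·d_A = V + 0.9434·d_A = (26.3564,-23.7361)
T_B = V + ((C−V)·d_B)·d_B = V + 0.9434·d_B = (28.0945,-23.8677)
sweep = 180° − θ = 45.0034°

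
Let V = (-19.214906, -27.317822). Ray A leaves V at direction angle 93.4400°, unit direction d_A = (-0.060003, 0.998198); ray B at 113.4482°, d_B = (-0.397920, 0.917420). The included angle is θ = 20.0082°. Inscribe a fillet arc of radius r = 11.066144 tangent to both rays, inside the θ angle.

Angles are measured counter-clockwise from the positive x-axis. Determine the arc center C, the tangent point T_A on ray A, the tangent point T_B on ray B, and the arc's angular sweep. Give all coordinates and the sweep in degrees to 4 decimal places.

center=(-34.0253,34.6381) T_A=(-22.9791,35.3021) T_B=(-44.1776,30.2347) sweep=159.9918

bisector direction at 103.4441° = (-0.232497,0.972597)
center distance |VC| = r/sin(θ/2) = 11.066144/sin(10.0041°) = 63.701532
C = V + |VC|·bis = (-34.0253,34.6381)
T_A = V + ((C−V)·d_A)·d_A = V + 62.7330·d_A = (-22.9791,35.3021)
T_B = V + ((C−V)·d_B)·d_B = V + 62.7330·d_B = (-44.1776,30.2347)
sweep = 180° − θ = 159.9918°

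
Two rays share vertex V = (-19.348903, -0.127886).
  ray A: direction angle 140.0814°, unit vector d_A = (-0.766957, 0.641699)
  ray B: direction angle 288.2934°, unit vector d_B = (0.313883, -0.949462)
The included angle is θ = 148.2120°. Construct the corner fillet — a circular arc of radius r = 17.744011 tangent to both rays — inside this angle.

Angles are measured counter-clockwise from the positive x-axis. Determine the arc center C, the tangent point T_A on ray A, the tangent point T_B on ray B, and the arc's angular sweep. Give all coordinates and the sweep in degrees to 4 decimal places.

bisector direction at 214.1874° = (-0.827204,-0.561901)
center distance |VC| = r/sin(θ/2) = 17.744011/sin(74.1060°) = 18.449329
C = V + |VC|·bis = (-34.6103,-10.4946)
T_A = V + ((C−V)·d_A)·d_A = V + 5.0525·d_A = (-23.2240,3.1143)
T_B = V + ((C−V)·d_B)·d_B = V + 5.0525·d_B = (-17.7630,-4.9250)
sweep = 180° − θ = 31.7880°

center=(-34.6103,-10.4946) T_A=(-23.2240,3.1143) T_B=(-17.7630,-4.9250) sweep=31.7880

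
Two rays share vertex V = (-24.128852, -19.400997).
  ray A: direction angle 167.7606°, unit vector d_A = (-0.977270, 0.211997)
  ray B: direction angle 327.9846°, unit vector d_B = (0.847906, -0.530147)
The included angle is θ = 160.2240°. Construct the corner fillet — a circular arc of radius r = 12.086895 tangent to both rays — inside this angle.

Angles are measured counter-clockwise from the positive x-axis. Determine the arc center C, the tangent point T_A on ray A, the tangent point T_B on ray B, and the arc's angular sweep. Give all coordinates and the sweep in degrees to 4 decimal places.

bisector direction at 247.8726° = (-0.376667,-0.926349)
center distance |VC| = r/sin(θ/2) = 12.086895/sin(80.1120°) = 12.269149
C = V + |VC|·bis = (-28.7502,-30.7665)
T_A = V + ((C−V)·d_A)·d_A = V + 2.1069·d_A = (-26.1879,-18.9543)
T_B = V + ((C−V)·d_B)·d_B = V + 2.1069·d_B = (-22.3424,-20.5180)
sweep = 180° − θ = 19.7760°

center=(-28.7502,-30.7665) T_A=(-26.1879,-18.9543) T_B=(-22.3424,-20.5180) sweep=19.7760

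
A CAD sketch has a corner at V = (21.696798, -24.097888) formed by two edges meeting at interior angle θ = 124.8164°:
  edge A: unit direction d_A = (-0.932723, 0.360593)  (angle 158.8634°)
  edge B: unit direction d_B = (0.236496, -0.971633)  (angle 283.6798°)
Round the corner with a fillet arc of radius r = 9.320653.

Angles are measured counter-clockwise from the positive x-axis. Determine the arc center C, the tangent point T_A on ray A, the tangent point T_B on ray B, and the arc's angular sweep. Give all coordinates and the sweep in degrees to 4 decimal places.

bisector direction at 221.2716° = (-0.751591,-0.659629)
center distance |VC| = r/sin(θ/2) = 9.320653/sin(62.4082°) = 10.516721
C = V + |VC|·bis = (13.7925,-31.0350)
T_A = V + ((C−V)·d_A)·d_A = V + 4.8710·d_A = (17.1535,-22.3414)
T_B = V + ((C−V)·d_B)·d_B = V + 4.8710·d_B = (22.8488,-28.8307)
sweep = 180° − θ = 55.1836°

center=(13.7925,-31.0350) T_A=(17.1535,-22.3414) T_B=(22.8488,-28.8307) sweep=55.1836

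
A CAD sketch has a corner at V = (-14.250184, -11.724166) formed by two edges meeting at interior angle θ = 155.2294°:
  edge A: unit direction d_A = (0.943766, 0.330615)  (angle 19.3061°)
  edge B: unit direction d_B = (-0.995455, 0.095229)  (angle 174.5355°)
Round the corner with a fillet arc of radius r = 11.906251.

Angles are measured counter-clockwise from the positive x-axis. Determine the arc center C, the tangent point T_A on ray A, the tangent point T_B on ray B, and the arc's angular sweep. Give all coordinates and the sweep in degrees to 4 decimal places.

bisector direction at 96.9208° = (-0.120497,0.992714)
center distance |VC| = r/sin(θ/2) = 11.906251/sin(77.6147°) = 12.189943
C = V + |VC|·bis = (-15.7190,0.3770)
T_A = V + ((C−V)·d_A)·d_A = V + 2.6146·d_A = (-11.7827,-10.8598)
T_B = V + ((C−V)·d_B)·d_B = V + 2.6146·d_B = (-16.8529,-11.4752)
sweep = 180° − θ = 24.7706°

center=(-15.7190,0.3770) T_A=(-11.7827,-10.8598) T_B=(-16.8529,-11.4752) sweep=24.7706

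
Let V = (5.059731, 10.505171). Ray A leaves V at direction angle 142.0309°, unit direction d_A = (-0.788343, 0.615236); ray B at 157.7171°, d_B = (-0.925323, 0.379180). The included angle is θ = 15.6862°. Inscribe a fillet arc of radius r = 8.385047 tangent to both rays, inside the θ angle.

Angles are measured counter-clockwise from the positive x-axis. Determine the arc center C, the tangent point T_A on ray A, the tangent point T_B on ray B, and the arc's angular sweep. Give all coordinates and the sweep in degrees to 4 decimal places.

center=(-48.0869,41.3454) T_A=(-42.9281,47.9557) T_B=(-51.2663,33.5865) sweep=164.3138

bisector direction at 149.8740° = (-0.864924,0.501903)
center distance |VC| = r/sin(θ/2) = 8.385047/sin(7.8431°) = 61.446557
C = V + |VC|·bis = (-48.0869,41.3454)
T_A = V + ((C−V)·d_A)·d_A = V + 60.8718·d_A = (-42.9281,47.9557)
T_B = V + ((C−V)·d_B)·d_B = V + 60.8718·d_B = (-51.2663,33.5865)
sweep = 180° − θ = 164.3138°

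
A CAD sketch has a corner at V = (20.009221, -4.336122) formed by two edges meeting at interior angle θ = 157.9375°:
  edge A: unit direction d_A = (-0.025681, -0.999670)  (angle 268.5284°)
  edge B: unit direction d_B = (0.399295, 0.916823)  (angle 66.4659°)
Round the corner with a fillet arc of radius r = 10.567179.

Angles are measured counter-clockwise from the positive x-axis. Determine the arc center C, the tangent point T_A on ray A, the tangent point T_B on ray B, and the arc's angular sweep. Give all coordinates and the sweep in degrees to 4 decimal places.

center=(30.5200,-6.6669) T_A=(19.9563,-6.3955) T_B=(20.8318,-2.4474) sweep=22.0625

bisector direction at 347.4971° = (0.976285,-0.216488)
center distance |VC| = r/sin(θ/2) = 10.567179/sin(78.9688°) = 10.766105
C = V + |VC|·bis = (30.5200,-6.6669)
T_A = V + ((C−V)·d_A)·d_A = V + 2.0600·d_A = (19.9563,-6.3955)
T_B = V + ((C−V)·d_B)·d_B = V + 2.0600·d_B = (20.8318,-2.4474)
sweep = 180° − θ = 22.0625°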